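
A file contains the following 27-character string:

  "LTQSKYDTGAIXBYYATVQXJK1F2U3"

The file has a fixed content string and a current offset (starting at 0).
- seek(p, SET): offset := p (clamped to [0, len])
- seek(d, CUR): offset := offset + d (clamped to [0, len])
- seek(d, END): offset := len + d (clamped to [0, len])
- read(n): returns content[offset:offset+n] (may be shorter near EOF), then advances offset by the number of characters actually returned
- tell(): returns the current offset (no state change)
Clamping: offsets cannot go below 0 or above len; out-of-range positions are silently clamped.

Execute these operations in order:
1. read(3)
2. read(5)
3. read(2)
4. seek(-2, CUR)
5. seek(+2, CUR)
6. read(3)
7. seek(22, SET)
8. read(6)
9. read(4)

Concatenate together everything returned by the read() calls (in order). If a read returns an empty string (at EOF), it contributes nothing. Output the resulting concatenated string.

Answer: LTQSKYDTGAIXB1F2U3

Derivation:
After 1 (read(3)): returned 'LTQ', offset=3
After 2 (read(5)): returned 'SKYDT', offset=8
After 3 (read(2)): returned 'GA', offset=10
After 4 (seek(-2, CUR)): offset=8
After 5 (seek(+2, CUR)): offset=10
After 6 (read(3)): returned 'IXB', offset=13
After 7 (seek(22, SET)): offset=22
After 8 (read(6)): returned '1F2U3', offset=27
After 9 (read(4)): returned '', offset=27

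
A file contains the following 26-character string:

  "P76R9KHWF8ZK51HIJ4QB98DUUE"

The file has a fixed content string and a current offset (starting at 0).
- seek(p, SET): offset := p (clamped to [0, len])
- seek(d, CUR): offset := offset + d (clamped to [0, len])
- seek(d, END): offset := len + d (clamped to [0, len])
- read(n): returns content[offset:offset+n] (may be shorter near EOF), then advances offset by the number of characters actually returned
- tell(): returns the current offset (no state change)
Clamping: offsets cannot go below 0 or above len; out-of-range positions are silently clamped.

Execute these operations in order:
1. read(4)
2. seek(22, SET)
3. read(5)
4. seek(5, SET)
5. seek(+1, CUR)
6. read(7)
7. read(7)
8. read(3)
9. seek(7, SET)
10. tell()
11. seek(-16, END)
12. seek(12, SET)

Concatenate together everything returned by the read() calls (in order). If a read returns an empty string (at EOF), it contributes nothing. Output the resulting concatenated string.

Answer: P76RDUUEHWF8ZK51HIJ4QB98D

Derivation:
After 1 (read(4)): returned 'P76R', offset=4
After 2 (seek(22, SET)): offset=22
After 3 (read(5)): returned 'DUUE', offset=26
After 4 (seek(5, SET)): offset=5
After 5 (seek(+1, CUR)): offset=6
After 6 (read(7)): returned 'HWF8ZK5', offset=13
After 7 (read(7)): returned '1HIJ4QB', offset=20
After 8 (read(3)): returned '98D', offset=23
After 9 (seek(7, SET)): offset=7
After 10 (tell()): offset=7
After 11 (seek(-16, END)): offset=10
After 12 (seek(12, SET)): offset=12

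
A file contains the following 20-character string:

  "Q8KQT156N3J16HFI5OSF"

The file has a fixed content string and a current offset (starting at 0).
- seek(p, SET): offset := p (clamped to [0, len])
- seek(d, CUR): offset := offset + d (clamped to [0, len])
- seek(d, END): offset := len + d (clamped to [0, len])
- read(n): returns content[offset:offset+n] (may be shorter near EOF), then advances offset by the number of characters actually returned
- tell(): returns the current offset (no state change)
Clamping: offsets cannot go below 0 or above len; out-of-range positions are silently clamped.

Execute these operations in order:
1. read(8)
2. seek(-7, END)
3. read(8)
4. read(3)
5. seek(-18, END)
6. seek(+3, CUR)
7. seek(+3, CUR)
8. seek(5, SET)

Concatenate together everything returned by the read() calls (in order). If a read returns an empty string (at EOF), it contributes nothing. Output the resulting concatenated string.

Answer: Q8KQT156HFI5OSF

Derivation:
After 1 (read(8)): returned 'Q8KQT156', offset=8
After 2 (seek(-7, END)): offset=13
After 3 (read(8)): returned 'HFI5OSF', offset=20
After 4 (read(3)): returned '', offset=20
After 5 (seek(-18, END)): offset=2
After 6 (seek(+3, CUR)): offset=5
After 7 (seek(+3, CUR)): offset=8
After 8 (seek(5, SET)): offset=5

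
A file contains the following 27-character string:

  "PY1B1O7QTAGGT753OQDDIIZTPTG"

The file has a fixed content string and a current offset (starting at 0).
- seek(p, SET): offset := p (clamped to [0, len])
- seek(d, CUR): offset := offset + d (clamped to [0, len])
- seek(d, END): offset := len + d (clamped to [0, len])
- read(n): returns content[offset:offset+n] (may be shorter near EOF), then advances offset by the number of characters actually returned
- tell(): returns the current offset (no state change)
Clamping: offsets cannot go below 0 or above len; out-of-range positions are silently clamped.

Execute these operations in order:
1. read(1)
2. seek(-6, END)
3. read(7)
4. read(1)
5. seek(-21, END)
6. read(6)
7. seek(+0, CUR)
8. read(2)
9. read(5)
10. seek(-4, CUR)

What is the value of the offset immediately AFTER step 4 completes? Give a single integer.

After 1 (read(1)): returned 'P', offset=1
After 2 (seek(-6, END)): offset=21
After 3 (read(7)): returned 'IZTPTG', offset=27
After 4 (read(1)): returned '', offset=27

Answer: 27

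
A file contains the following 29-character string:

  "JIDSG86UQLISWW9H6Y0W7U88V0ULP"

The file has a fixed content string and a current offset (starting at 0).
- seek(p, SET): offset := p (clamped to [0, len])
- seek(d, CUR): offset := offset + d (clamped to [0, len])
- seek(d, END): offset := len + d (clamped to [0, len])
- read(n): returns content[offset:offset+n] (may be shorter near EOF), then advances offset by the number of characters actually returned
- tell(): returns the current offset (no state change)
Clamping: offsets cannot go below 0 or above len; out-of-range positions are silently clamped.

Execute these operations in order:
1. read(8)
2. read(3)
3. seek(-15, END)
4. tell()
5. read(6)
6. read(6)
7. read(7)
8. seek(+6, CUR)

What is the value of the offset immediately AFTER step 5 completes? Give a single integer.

After 1 (read(8)): returned 'JIDSG86U', offset=8
After 2 (read(3)): returned 'QLI', offset=11
After 3 (seek(-15, END)): offset=14
After 4 (tell()): offset=14
After 5 (read(6)): returned '9H6Y0W', offset=20

Answer: 20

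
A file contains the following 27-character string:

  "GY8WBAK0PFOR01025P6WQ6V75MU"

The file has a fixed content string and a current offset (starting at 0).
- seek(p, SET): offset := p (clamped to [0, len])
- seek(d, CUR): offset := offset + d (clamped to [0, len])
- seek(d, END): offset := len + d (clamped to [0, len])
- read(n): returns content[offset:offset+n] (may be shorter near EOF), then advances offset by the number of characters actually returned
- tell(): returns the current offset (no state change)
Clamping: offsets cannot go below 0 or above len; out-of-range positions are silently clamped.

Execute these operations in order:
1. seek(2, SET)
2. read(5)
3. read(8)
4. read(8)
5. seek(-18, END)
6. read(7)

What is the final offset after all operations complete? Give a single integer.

After 1 (seek(2, SET)): offset=2
After 2 (read(5)): returned '8WBAK', offset=7
After 3 (read(8)): returned '0PFOR010', offset=15
After 4 (read(8)): returned '25P6WQ6V', offset=23
After 5 (seek(-18, END)): offset=9
After 6 (read(7)): returned 'FOR0102', offset=16

Answer: 16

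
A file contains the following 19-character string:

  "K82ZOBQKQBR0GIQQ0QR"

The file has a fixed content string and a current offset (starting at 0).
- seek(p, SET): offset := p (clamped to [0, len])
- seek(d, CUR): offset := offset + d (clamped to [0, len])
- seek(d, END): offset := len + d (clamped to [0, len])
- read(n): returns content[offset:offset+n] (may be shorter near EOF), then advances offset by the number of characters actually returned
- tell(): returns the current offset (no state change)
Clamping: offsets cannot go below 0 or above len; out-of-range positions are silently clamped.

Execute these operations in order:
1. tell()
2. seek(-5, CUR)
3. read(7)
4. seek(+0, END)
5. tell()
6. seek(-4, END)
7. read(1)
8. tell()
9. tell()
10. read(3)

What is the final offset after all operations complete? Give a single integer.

Answer: 19

Derivation:
After 1 (tell()): offset=0
After 2 (seek(-5, CUR)): offset=0
After 3 (read(7)): returned 'K82ZOBQ', offset=7
After 4 (seek(+0, END)): offset=19
After 5 (tell()): offset=19
After 6 (seek(-4, END)): offset=15
After 7 (read(1)): returned 'Q', offset=16
After 8 (tell()): offset=16
After 9 (tell()): offset=16
After 10 (read(3)): returned '0QR', offset=19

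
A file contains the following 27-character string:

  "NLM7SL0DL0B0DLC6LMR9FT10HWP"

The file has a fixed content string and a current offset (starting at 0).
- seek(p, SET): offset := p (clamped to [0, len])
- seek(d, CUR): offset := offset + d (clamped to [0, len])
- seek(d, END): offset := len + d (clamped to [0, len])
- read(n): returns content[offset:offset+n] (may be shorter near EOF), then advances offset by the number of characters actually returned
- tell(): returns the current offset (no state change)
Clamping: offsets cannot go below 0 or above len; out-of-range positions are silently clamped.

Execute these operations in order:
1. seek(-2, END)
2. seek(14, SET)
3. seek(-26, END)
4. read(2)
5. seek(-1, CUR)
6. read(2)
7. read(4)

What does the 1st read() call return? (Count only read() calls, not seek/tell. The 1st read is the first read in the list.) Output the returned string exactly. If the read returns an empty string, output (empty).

Answer: LM

Derivation:
After 1 (seek(-2, END)): offset=25
After 2 (seek(14, SET)): offset=14
After 3 (seek(-26, END)): offset=1
After 4 (read(2)): returned 'LM', offset=3
After 5 (seek(-1, CUR)): offset=2
After 6 (read(2)): returned 'M7', offset=4
After 7 (read(4)): returned 'SL0D', offset=8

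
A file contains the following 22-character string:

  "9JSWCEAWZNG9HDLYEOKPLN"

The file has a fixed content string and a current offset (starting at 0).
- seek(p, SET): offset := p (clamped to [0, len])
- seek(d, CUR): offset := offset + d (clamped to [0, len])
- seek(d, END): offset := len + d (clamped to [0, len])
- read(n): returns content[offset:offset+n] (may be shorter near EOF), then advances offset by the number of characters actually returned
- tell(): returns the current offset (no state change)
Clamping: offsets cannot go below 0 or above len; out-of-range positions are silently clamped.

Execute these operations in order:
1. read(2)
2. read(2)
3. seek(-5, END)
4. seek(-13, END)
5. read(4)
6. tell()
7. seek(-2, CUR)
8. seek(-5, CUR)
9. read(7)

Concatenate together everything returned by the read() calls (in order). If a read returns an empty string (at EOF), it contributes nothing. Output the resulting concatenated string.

After 1 (read(2)): returned '9J', offset=2
After 2 (read(2)): returned 'SW', offset=4
After 3 (seek(-5, END)): offset=17
After 4 (seek(-13, END)): offset=9
After 5 (read(4)): returned 'NG9H', offset=13
After 6 (tell()): offset=13
After 7 (seek(-2, CUR)): offset=11
After 8 (seek(-5, CUR)): offset=6
After 9 (read(7)): returned 'AWZNG9H', offset=13

Answer: 9JSWNG9HAWZNG9H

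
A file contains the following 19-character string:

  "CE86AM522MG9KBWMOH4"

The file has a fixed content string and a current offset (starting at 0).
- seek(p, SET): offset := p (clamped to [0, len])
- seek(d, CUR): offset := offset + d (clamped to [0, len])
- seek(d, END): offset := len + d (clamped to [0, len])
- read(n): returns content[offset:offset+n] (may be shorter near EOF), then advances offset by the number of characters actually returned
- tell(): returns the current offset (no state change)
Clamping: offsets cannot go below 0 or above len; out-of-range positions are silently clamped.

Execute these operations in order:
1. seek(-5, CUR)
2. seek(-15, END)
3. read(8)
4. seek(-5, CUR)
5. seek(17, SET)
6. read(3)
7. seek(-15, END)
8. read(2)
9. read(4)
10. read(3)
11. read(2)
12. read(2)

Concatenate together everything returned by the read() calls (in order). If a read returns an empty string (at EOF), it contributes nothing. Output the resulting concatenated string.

After 1 (seek(-5, CUR)): offset=0
After 2 (seek(-15, END)): offset=4
After 3 (read(8)): returned 'AM522MG9', offset=12
After 4 (seek(-5, CUR)): offset=7
After 5 (seek(17, SET)): offset=17
After 6 (read(3)): returned 'H4', offset=19
After 7 (seek(-15, END)): offset=4
After 8 (read(2)): returned 'AM', offset=6
After 9 (read(4)): returned '522M', offset=10
After 10 (read(3)): returned 'G9K', offset=13
After 11 (read(2)): returned 'BW', offset=15
After 12 (read(2)): returned 'MO', offset=17

Answer: AM522MG9H4AM522MG9KBWMO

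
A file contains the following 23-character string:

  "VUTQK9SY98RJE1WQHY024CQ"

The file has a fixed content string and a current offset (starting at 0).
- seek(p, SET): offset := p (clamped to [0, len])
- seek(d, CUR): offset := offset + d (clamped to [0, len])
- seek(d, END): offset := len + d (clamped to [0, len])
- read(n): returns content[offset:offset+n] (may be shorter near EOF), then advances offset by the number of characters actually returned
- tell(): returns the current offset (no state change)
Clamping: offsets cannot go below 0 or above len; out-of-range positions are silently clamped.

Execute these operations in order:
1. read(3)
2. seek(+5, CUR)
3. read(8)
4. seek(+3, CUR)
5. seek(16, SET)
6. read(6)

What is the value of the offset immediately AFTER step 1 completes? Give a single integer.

After 1 (read(3)): returned 'VUT', offset=3

Answer: 3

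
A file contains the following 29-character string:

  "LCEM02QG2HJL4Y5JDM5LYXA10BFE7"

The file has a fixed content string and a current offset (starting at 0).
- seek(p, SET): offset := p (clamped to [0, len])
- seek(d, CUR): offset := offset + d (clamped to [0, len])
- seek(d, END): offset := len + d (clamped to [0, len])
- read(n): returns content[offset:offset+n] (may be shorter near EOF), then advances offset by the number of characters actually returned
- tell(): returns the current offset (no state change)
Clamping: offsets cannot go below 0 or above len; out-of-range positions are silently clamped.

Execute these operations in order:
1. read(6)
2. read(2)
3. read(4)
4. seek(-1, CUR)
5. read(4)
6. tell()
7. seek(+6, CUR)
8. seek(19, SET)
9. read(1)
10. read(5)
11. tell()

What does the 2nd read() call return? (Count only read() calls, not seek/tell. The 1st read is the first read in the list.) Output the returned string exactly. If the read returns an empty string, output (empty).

Answer: QG

Derivation:
After 1 (read(6)): returned 'LCEM02', offset=6
After 2 (read(2)): returned 'QG', offset=8
After 3 (read(4)): returned '2HJL', offset=12
After 4 (seek(-1, CUR)): offset=11
After 5 (read(4)): returned 'L4Y5', offset=15
After 6 (tell()): offset=15
After 7 (seek(+6, CUR)): offset=21
After 8 (seek(19, SET)): offset=19
After 9 (read(1)): returned 'L', offset=20
After 10 (read(5)): returned 'YXA10', offset=25
After 11 (tell()): offset=25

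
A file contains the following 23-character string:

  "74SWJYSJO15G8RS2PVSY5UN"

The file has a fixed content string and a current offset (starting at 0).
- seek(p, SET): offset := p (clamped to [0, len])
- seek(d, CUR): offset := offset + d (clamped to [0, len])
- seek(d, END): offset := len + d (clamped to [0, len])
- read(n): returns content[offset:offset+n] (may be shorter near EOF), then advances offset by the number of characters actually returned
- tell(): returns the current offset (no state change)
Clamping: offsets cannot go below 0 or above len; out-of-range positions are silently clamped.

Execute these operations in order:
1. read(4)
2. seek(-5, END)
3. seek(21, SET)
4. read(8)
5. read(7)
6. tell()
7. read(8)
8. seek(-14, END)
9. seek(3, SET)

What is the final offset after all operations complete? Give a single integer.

Answer: 3

Derivation:
After 1 (read(4)): returned '74SW', offset=4
After 2 (seek(-5, END)): offset=18
After 3 (seek(21, SET)): offset=21
After 4 (read(8)): returned 'UN', offset=23
After 5 (read(7)): returned '', offset=23
After 6 (tell()): offset=23
After 7 (read(8)): returned '', offset=23
After 8 (seek(-14, END)): offset=9
After 9 (seek(3, SET)): offset=3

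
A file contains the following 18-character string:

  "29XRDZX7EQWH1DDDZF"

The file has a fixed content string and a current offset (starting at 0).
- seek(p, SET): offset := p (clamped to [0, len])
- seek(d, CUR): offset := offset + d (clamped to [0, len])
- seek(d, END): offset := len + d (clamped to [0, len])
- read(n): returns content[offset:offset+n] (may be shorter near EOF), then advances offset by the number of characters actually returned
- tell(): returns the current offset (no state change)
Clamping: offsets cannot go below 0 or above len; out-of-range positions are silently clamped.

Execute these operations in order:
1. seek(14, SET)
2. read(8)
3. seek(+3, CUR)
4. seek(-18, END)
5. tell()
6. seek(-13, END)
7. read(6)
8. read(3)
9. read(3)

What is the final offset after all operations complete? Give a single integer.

After 1 (seek(14, SET)): offset=14
After 2 (read(8)): returned 'DDZF', offset=18
After 3 (seek(+3, CUR)): offset=18
After 4 (seek(-18, END)): offset=0
After 5 (tell()): offset=0
After 6 (seek(-13, END)): offset=5
After 7 (read(6)): returned 'ZX7EQW', offset=11
After 8 (read(3)): returned 'H1D', offset=14
After 9 (read(3)): returned 'DDZ', offset=17

Answer: 17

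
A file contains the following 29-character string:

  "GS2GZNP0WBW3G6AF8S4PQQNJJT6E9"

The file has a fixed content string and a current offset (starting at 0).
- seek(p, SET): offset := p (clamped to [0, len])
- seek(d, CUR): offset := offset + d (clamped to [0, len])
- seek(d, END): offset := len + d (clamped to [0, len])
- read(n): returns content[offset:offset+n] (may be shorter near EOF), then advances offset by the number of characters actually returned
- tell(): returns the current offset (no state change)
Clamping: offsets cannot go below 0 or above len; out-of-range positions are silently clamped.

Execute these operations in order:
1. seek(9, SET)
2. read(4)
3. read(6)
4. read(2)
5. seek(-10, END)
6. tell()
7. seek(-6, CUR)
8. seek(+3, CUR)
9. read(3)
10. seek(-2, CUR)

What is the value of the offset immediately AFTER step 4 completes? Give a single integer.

After 1 (seek(9, SET)): offset=9
After 2 (read(4)): returned 'BW3G', offset=13
After 3 (read(6)): returned '6AF8S4', offset=19
After 4 (read(2)): returned 'PQ', offset=21

Answer: 21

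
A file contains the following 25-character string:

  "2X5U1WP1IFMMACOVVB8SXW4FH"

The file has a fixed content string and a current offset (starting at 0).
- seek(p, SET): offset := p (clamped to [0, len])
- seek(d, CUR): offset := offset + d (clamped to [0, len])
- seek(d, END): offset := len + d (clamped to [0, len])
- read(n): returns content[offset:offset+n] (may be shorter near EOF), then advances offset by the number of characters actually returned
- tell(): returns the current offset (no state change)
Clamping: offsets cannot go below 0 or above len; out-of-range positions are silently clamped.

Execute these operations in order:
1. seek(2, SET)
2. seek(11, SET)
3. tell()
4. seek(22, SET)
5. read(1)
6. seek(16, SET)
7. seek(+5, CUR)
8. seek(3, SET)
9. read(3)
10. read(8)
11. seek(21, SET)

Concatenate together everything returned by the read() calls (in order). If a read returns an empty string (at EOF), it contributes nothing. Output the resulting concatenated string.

After 1 (seek(2, SET)): offset=2
After 2 (seek(11, SET)): offset=11
After 3 (tell()): offset=11
After 4 (seek(22, SET)): offset=22
After 5 (read(1)): returned '4', offset=23
After 6 (seek(16, SET)): offset=16
After 7 (seek(+5, CUR)): offset=21
After 8 (seek(3, SET)): offset=3
After 9 (read(3)): returned 'U1W', offset=6
After 10 (read(8)): returned 'P1IFMMAC', offset=14
After 11 (seek(21, SET)): offset=21

Answer: 4U1WP1IFMMAC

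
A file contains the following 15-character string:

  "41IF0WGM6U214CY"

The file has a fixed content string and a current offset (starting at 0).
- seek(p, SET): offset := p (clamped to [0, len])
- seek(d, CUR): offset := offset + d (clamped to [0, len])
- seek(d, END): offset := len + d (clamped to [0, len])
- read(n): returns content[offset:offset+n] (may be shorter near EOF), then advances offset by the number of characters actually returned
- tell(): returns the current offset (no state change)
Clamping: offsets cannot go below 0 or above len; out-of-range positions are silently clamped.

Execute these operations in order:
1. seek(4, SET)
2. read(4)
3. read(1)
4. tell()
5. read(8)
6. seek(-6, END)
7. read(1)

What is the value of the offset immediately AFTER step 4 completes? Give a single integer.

Answer: 9

Derivation:
After 1 (seek(4, SET)): offset=4
After 2 (read(4)): returned '0WGM', offset=8
After 3 (read(1)): returned '6', offset=9
After 4 (tell()): offset=9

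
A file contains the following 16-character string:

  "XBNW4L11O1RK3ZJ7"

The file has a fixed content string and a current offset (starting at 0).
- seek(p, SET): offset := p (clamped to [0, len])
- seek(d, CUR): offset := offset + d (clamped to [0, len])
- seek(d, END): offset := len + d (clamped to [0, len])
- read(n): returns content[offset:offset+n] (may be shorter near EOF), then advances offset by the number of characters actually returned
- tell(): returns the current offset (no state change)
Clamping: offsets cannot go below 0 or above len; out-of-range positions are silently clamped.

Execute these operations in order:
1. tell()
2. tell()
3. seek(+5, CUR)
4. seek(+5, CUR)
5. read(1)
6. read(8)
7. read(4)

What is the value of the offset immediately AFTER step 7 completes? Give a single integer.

After 1 (tell()): offset=0
After 2 (tell()): offset=0
After 3 (seek(+5, CUR)): offset=5
After 4 (seek(+5, CUR)): offset=10
After 5 (read(1)): returned 'R', offset=11
After 6 (read(8)): returned 'K3ZJ7', offset=16
After 7 (read(4)): returned '', offset=16

Answer: 16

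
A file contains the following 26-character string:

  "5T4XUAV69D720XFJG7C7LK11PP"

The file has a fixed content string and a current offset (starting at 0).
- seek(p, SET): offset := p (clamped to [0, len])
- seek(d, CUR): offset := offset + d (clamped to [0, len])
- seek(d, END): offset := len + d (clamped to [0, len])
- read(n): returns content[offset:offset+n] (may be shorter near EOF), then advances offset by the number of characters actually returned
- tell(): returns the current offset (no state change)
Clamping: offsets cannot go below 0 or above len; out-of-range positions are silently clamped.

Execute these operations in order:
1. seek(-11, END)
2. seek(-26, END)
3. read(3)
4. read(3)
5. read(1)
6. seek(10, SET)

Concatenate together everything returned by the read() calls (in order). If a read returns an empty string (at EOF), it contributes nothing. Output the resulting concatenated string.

Answer: 5T4XUAV

Derivation:
After 1 (seek(-11, END)): offset=15
After 2 (seek(-26, END)): offset=0
After 3 (read(3)): returned '5T4', offset=3
After 4 (read(3)): returned 'XUA', offset=6
After 5 (read(1)): returned 'V', offset=7
After 6 (seek(10, SET)): offset=10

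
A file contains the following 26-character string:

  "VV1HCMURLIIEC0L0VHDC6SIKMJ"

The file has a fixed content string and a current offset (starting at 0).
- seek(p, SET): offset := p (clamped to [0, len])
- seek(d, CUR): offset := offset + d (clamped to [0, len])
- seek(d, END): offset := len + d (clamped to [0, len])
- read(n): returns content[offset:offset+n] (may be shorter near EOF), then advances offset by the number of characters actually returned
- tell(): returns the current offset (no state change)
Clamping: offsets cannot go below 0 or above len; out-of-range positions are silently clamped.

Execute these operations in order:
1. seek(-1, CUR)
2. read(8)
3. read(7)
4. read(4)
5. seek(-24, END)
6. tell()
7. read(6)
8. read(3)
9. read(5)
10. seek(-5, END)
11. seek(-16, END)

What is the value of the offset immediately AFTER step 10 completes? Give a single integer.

Answer: 21

Derivation:
After 1 (seek(-1, CUR)): offset=0
After 2 (read(8)): returned 'VV1HCMUR', offset=8
After 3 (read(7)): returned 'LIIEC0L', offset=15
After 4 (read(4)): returned '0VHD', offset=19
After 5 (seek(-24, END)): offset=2
After 6 (tell()): offset=2
After 7 (read(6)): returned '1HCMUR', offset=8
After 8 (read(3)): returned 'LII', offset=11
After 9 (read(5)): returned 'EC0L0', offset=16
After 10 (seek(-5, END)): offset=21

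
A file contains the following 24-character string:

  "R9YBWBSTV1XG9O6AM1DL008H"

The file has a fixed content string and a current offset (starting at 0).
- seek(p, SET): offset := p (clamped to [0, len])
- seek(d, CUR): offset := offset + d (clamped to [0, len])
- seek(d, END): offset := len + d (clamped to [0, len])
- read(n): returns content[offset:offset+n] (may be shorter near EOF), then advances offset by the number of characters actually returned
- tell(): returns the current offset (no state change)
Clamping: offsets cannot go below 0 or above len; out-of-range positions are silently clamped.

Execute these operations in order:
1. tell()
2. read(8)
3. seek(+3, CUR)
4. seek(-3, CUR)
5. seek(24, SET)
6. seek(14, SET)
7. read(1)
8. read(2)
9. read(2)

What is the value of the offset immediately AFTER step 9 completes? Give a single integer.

After 1 (tell()): offset=0
After 2 (read(8)): returned 'R9YBWBST', offset=8
After 3 (seek(+3, CUR)): offset=11
After 4 (seek(-3, CUR)): offset=8
After 5 (seek(24, SET)): offset=24
After 6 (seek(14, SET)): offset=14
After 7 (read(1)): returned '6', offset=15
After 8 (read(2)): returned 'AM', offset=17
After 9 (read(2)): returned '1D', offset=19

Answer: 19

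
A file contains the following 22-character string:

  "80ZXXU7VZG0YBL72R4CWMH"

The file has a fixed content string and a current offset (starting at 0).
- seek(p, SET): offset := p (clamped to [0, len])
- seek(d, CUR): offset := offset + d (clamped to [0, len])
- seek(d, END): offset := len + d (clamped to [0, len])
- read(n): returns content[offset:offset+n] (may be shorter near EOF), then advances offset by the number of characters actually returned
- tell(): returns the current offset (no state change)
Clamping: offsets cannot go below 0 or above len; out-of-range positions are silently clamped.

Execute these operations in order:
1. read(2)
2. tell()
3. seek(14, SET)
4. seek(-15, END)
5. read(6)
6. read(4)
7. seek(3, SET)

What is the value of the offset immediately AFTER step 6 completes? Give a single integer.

After 1 (read(2)): returned '80', offset=2
After 2 (tell()): offset=2
After 3 (seek(14, SET)): offset=14
After 4 (seek(-15, END)): offset=7
After 5 (read(6)): returned 'VZG0YB', offset=13
After 6 (read(4)): returned 'L72R', offset=17

Answer: 17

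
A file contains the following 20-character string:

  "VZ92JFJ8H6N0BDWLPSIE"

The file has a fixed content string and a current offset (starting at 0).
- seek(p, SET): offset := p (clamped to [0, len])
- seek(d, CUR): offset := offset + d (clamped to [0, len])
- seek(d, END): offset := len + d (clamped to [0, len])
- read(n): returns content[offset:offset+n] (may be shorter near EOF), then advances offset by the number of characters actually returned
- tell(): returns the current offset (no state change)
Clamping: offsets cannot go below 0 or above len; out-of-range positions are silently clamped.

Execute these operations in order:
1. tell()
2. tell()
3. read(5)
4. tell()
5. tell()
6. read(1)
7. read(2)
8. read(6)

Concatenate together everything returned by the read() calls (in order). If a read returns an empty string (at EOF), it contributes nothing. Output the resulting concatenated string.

Answer: VZ92JFJ8H6N0BD

Derivation:
After 1 (tell()): offset=0
After 2 (tell()): offset=0
After 3 (read(5)): returned 'VZ92J', offset=5
After 4 (tell()): offset=5
After 5 (tell()): offset=5
After 6 (read(1)): returned 'F', offset=6
After 7 (read(2)): returned 'J8', offset=8
After 8 (read(6)): returned 'H6N0BD', offset=14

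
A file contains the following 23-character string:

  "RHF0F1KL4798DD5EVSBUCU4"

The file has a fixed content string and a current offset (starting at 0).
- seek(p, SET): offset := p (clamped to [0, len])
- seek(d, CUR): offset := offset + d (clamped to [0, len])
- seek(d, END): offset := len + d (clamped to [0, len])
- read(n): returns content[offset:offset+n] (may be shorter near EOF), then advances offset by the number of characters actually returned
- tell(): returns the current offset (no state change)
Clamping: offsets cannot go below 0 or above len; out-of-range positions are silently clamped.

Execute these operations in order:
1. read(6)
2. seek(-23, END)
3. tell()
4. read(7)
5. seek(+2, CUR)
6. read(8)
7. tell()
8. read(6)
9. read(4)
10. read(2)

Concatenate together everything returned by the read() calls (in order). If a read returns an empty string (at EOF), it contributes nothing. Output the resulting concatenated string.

After 1 (read(6)): returned 'RHF0F1', offset=6
After 2 (seek(-23, END)): offset=0
After 3 (tell()): offset=0
After 4 (read(7)): returned 'RHF0F1K', offset=7
After 5 (seek(+2, CUR)): offset=9
After 6 (read(8)): returned '798DD5EV', offset=17
After 7 (tell()): offset=17
After 8 (read(6)): returned 'SBUCU4', offset=23
After 9 (read(4)): returned '', offset=23
After 10 (read(2)): returned '', offset=23

Answer: RHF0F1RHF0F1K798DD5EVSBUCU4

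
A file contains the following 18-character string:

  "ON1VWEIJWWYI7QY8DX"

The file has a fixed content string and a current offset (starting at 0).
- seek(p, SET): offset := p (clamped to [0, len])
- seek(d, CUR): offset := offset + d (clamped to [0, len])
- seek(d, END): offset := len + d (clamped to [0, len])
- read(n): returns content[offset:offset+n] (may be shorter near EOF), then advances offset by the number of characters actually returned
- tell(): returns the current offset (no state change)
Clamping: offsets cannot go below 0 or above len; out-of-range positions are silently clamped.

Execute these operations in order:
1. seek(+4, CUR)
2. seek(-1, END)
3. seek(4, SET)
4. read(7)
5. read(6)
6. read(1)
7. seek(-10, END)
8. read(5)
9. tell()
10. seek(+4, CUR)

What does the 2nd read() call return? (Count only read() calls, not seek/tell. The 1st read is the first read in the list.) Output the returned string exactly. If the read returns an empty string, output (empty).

After 1 (seek(+4, CUR)): offset=4
After 2 (seek(-1, END)): offset=17
After 3 (seek(4, SET)): offset=4
After 4 (read(7)): returned 'WEIJWWY', offset=11
After 5 (read(6)): returned 'I7QY8D', offset=17
After 6 (read(1)): returned 'X', offset=18
After 7 (seek(-10, END)): offset=8
After 8 (read(5)): returned 'WWYI7', offset=13
After 9 (tell()): offset=13
After 10 (seek(+4, CUR)): offset=17

Answer: I7QY8D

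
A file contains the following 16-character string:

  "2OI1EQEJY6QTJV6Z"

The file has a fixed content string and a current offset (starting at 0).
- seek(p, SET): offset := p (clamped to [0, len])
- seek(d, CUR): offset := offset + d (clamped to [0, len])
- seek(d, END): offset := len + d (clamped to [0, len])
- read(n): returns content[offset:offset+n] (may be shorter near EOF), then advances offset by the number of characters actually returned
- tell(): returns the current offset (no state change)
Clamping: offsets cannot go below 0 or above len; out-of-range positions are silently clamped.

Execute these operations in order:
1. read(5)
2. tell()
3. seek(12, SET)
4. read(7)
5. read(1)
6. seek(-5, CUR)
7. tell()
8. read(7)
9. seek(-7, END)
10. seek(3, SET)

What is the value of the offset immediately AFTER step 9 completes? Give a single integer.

After 1 (read(5)): returned '2OI1E', offset=5
After 2 (tell()): offset=5
After 3 (seek(12, SET)): offset=12
After 4 (read(7)): returned 'JV6Z', offset=16
After 5 (read(1)): returned '', offset=16
After 6 (seek(-5, CUR)): offset=11
After 7 (tell()): offset=11
After 8 (read(7)): returned 'TJV6Z', offset=16
After 9 (seek(-7, END)): offset=9

Answer: 9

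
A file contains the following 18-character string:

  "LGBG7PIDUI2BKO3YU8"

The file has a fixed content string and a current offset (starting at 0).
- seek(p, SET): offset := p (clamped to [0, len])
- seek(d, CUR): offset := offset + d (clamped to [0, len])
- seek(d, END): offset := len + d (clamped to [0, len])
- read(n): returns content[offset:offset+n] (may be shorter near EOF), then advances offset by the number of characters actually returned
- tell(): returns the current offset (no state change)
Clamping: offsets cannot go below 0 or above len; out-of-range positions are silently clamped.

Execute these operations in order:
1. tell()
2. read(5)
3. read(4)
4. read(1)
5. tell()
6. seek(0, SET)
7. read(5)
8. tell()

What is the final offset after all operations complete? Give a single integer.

After 1 (tell()): offset=0
After 2 (read(5)): returned 'LGBG7', offset=5
After 3 (read(4)): returned 'PIDU', offset=9
After 4 (read(1)): returned 'I', offset=10
After 5 (tell()): offset=10
After 6 (seek(0, SET)): offset=0
After 7 (read(5)): returned 'LGBG7', offset=5
After 8 (tell()): offset=5

Answer: 5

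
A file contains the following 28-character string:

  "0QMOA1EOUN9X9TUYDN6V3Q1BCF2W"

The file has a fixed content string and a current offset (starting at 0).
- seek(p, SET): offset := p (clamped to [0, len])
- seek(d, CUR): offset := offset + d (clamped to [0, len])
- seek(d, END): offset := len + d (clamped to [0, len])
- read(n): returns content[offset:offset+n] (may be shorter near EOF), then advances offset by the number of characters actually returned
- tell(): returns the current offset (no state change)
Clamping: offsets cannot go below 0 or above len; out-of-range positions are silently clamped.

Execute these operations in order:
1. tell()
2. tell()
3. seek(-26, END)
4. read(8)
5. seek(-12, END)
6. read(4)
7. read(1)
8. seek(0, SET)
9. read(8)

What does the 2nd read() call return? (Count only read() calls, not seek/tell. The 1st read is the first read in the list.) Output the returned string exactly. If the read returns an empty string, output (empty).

Answer: DN6V

Derivation:
After 1 (tell()): offset=0
After 2 (tell()): offset=0
After 3 (seek(-26, END)): offset=2
After 4 (read(8)): returned 'MOA1EOUN', offset=10
After 5 (seek(-12, END)): offset=16
After 6 (read(4)): returned 'DN6V', offset=20
After 7 (read(1)): returned '3', offset=21
After 8 (seek(0, SET)): offset=0
After 9 (read(8)): returned '0QMOA1EO', offset=8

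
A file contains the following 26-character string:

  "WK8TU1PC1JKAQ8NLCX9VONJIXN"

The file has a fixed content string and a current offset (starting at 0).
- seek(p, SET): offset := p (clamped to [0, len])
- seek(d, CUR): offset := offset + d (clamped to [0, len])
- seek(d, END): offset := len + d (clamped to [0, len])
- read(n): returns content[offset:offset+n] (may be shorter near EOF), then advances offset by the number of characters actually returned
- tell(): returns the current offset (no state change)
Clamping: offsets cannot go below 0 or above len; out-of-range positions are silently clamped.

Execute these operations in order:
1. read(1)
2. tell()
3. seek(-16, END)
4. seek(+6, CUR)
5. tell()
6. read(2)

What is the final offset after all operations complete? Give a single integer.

Answer: 18

Derivation:
After 1 (read(1)): returned 'W', offset=1
After 2 (tell()): offset=1
After 3 (seek(-16, END)): offset=10
After 4 (seek(+6, CUR)): offset=16
After 5 (tell()): offset=16
After 6 (read(2)): returned 'CX', offset=18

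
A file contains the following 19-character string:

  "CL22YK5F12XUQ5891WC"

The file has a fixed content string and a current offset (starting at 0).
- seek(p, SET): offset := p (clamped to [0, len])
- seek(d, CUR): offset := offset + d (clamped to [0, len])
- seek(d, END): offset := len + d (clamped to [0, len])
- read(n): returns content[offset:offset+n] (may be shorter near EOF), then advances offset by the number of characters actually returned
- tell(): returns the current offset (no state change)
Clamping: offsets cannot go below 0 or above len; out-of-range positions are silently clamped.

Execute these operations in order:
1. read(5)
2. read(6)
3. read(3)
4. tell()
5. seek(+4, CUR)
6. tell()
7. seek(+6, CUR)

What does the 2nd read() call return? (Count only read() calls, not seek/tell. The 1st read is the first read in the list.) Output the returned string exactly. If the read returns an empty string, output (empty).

Answer: K5F12X

Derivation:
After 1 (read(5)): returned 'CL22Y', offset=5
After 2 (read(6)): returned 'K5F12X', offset=11
After 3 (read(3)): returned 'UQ5', offset=14
After 4 (tell()): offset=14
After 5 (seek(+4, CUR)): offset=18
After 6 (tell()): offset=18
After 7 (seek(+6, CUR)): offset=19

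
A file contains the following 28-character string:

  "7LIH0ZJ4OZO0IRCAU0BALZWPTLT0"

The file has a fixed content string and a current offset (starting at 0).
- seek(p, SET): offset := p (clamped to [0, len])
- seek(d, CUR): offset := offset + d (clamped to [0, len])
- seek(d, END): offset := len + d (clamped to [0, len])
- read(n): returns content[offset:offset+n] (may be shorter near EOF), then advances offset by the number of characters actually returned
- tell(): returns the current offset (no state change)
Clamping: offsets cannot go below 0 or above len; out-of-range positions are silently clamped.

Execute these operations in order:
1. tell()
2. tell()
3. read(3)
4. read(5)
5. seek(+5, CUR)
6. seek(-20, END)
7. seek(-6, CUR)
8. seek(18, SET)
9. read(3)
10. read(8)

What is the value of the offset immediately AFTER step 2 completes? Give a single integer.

Answer: 0

Derivation:
After 1 (tell()): offset=0
After 2 (tell()): offset=0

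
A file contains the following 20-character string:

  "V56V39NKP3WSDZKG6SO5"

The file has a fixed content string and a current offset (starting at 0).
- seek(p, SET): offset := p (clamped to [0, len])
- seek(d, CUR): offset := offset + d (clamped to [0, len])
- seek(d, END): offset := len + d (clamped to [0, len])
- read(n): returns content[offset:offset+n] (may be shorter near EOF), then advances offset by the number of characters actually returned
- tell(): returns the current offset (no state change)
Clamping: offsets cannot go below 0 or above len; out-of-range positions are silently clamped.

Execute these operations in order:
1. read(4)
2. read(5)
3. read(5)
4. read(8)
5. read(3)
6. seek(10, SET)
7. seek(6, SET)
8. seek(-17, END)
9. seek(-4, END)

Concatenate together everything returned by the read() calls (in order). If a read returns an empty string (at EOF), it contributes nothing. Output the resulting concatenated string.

Answer: V56V39NKP3WSDZKG6SO5

Derivation:
After 1 (read(4)): returned 'V56V', offset=4
After 2 (read(5)): returned '39NKP', offset=9
After 3 (read(5)): returned '3WSDZ', offset=14
After 4 (read(8)): returned 'KG6SO5', offset=20
After 5 (read(3)): returned '', offset=20
After 6 (seek(10, SET)): offset=10
After 7 (seek(6, SET)): offset=6
After 8 (seek(-17, END)): offset=3
After 9 (seek(-4, END)): offset=16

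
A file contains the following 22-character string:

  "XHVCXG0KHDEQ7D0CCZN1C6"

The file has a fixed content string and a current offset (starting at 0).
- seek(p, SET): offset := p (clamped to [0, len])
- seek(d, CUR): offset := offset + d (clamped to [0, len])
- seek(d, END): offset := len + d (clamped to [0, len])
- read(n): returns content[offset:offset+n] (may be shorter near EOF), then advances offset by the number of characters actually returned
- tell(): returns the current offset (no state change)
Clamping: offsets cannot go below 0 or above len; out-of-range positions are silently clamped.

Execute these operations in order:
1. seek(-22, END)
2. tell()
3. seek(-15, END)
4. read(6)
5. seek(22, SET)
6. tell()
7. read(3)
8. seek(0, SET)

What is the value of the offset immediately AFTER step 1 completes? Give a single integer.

After 1 (seek(-22, END)): offset=0

Answer: 0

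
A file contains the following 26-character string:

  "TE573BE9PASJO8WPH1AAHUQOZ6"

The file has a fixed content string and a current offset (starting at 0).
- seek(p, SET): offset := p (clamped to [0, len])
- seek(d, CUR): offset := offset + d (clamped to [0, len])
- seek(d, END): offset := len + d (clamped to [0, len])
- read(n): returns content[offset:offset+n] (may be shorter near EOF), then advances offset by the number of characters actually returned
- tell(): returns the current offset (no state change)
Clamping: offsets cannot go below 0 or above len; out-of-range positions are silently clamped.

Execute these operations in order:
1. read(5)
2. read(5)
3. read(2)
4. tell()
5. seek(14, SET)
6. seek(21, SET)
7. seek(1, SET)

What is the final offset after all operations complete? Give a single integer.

Answer: 1

Derivation:
After 1 (read(5)): returned 'TE573', offset=5
After 2 (read(5)): returned 'BE9PA', offset=10
After 3 (read(2)): returned 'SJ', offset=12
After 4 (tell()): offset=12
After 5 (seek(14, SET)): offset=14
After 6 (seek(21, SET)): offset=21
After 7 (seek(1, SET)): offset=1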